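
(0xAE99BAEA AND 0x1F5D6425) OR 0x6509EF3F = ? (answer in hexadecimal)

0xAE99BAEA AND 0x1F5D6425 = 0x0E192020.
Then OR with 0x6509EF3F.

0x6F19EF3F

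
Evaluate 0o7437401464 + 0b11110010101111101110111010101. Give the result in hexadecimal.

0x5ad5e109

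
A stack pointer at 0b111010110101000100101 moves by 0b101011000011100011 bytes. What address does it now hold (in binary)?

Add column by column in base 2, right to left:
  1+1 = 0 carry 1
  0+1+1 = 0 carry 1
  1+0+1 = 0 carry 1
  0+0+1 = 1
  0+0 = 0
  1+1 = 0 carry 1
  0+1+1 = 0 carry 1
  0+1+1 = 0 carry 1
  0+0+1 = 1
  1+0 = 1
  0+0 = 0
  1+0 = 1
  0+1 = 1
  1+1 = 0 carry 1
  1+0+1 = 0 carry 1
  0+1+1 = 0 carry 1
  1+0+1 = 0 carry 1
  0+1+1 = 0 carry 1
  1+0+1 = 0 carry 1
  1+0+1 = 0 carry 1
  1+0+1 = 0 carry 1
  final carry 1

0b1000000001101100001000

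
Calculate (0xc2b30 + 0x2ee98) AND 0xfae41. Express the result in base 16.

0xf0840

Add column by column in base 16, right to left:
  0+8 = 8
  3+9 = c
  b+e = 9 carry 1
  2+e+1 = 1 carry 1
  c+2+1 = f
Sum = 0xf19c8; now AND with 0xfae41:
  f&f=f, 1&a=0, 9&e=8, c&4=4, 8&1=0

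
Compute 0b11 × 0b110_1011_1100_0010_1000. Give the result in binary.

0b101000011010001111000

Multiply each base-2 digit by 3, carrying:
  0×3 = 0 → write 0
  0×3 = 0 → write 0
  0×3 = 0 → write 0
  1×3 = 3 → write 1 carry 1
  0×3+1 = 1 → write 1
  1×3 = 3 → write 1 carry 1
  0×3+1 = 1 → write 1
  0×3 = 0 → write 0
  0×3 = 0 → write 0
  0×3 = 0 → write 0
  1×3 = 3 → write 1 carry 1
  1×3+1 = 4 → write 0 carry 2
  1×3+2 = 5 → write 1 carry 2
  1×3+2 = 5 → write 1 carry 2
  0×3+2 = 2 → write 0 carry 1
  1×3+1 = 4 → write 0 carry 2
  0×3+2 = 2 → write 0 carry 1
  1×3+1 = 4 → write 0 carry 2
  1×3+2 = 5 → write 1 carry 2
  remaining carry: 10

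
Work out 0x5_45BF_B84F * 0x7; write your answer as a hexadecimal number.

0x24E83E0A29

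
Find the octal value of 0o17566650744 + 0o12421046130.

0o32207717074

Add column by column in base 8, right to left:
  4+0 = 4
  4+3 = 7
  7+1 = 0 carry 1
  0+6+1 = 7
  5+4 = 1 carry 1
  6+0+1 = 7
  6+1 = 7
  6+2 = 0 carry 1
  5+4+1 = 2 carry 1
  7+2+1 = 2 carry 1
  1+1+1 = 3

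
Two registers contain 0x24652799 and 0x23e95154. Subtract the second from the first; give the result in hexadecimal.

Subtract column by column in base 16:
  9-4 → 5
  9-5 → 4
  7-1 → 6
  2-5 → d (borrow)
  5-9-1 → b (borrow)
  6-e-1 → 7 (borrow)
  4-3-1 → 0
  2-2 → 0

0x7bd645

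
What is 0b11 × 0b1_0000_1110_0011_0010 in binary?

Multiply each base-2 digit by 3, carrying:
  0×3 = 0 → write 0
  1×3 = 3 → write 1 carry 1
  0×3+1 = 1 → write 1
  0×3 = 0 → write 0
  1×3 = 3 → write 1 carry 1
  1×3+1 = 4 → write 0 carry 2
  0×3+2 = 2 → write 0 carry 1
  0×3+1 = 1 → write 1
  0×3 = 0 → write 0
  1×3 = 3 → write 1 carry 1
  1×3+1 = 4 → write 0 carry 2
  1×3+2 = 5 → write 1 carry 2
  0×3+2 = 2 → write 0 carry 1
  0×3+1 = 1 → write 1
  0×3 = 0 → write 0
  0×3 = 0 → write 0
  1×3 = 3 → write 1 carry 1
  remaining carry: 1

0b110010101010010110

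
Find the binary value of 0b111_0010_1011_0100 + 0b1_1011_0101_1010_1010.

0b100010100001011110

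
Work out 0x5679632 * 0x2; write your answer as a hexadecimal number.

Multiply each base-16 digit by 2, carrying:
  2×2 = 4 → write 4
  3×2 = 6 → write 6
  6×2 = 12 → write C
  9×2 = 18 → write 2 carry 1
  7×2+1 = 15 → write F
  6×2 = 12 → write C
  5×2 = 10 → write A

0xACF2C64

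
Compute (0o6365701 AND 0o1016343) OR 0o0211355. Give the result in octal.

0o6365701 AND 0o1016343 = 0o0004301.
Then OR with 0o0211355.

0o215355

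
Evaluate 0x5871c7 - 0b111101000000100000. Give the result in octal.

0o25120647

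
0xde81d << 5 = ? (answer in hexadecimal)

5 bits is not a whole number of base-16 digits; in binary: 11011110100000011101 << 5 = 1101111010000001110100000.

0x1bd03a0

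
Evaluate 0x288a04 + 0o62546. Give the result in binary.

0x288a04 = 0b1010001000101000000100 in binary.
0o62546 = 0b110010101100110 in binary.
Add column by column in base 2, right to left:
  0+0 = 0
  0+1 = 1
  1+1 = 0 carry 1
  0+0+1 = 1
  0+0 = 0
  0+1 = 1
  0+1 = 1
  0+0 = 0
  0+1 = 1
  1+0 = 1
  0+1 = 1
  1+0 = 1
  0+0 = 0
  0+1 = 1
  0+1 = 1
  1+0 = 1
  0+0 = 0
  0+0 = 0
  0+0 = 0
  1+0 = 1
  0+0 = 0
  1+0 = 1

0b1010001110111101101010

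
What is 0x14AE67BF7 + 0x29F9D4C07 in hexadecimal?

0x3EA83C7FE

Add column by column in base 16, right to left:
  7+7 = E
  F+0 = F
  B+C = 7 carry 1
  7+4+1 = C
  6+D = 3 carry 1
  E+9+1 = 8 carry 1
  A+F+1 = A carry 1
  4+9+1 = E
  1+2 = 3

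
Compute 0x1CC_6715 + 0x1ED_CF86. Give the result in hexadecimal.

Add column by column in base 16, right to left:
  5+6 = B
  1+8 = 9
  7+F = 6 carry 1
  6+C+1 = 3 carry 1
  C+D+1 = A carry 1
  C+E+1 = B carry 1
  1+1+1 = 3

0x3BA369B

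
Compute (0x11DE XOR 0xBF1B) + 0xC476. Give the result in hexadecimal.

First 0x11DE XOR 0xBF1B = 0xAEC5.
Add column by column in base 16, right to left:
  5+6 = B
  C+7 = 3 carry 1
  E+4+1 = 3 carry 1
  A+C+1 = 7 carry 1
  final carry 1

0x1733B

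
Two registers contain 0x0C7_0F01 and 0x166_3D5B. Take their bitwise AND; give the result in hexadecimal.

0x0460D01

AND each hex digit independently (no carries):
  0&1=0, C&6=4, 7&6=6, 0&3=0, F&D=D, 0&5=0, 1&B=1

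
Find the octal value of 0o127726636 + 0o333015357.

0o462744215

Add column by column in base 8, right to left:
  6+7 = 5 carry 1
  3+5+1 = 1 carry 1
  6+3+1 = 2 carry 1
  6+5+1 = 4 carry 1
  2+1+1 = 4
  7+0 = 7
  7+3 = 2 carry 1
  2+3+1 = 6
  1+3 = 4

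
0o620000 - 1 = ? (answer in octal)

The trailing 4 digits are 0, so subtracting 1 borrows through: they become 7 and the next digit up decrements.

0o617777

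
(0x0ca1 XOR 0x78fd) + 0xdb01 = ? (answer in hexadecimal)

First 0x0ca1 XOR 0x78fd = 0x745c.
Add column by column in base 16, right to left:
  c+1 = d
  5+0 = 5
  4+b = f
  7+d = 4 carry 1
  final carry 1

0x14f5d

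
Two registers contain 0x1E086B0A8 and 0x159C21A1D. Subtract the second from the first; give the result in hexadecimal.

Subtract column by column in base 16:
  8-D → B (borrow)
  A-1-1 → 8
  0-A → 6 (borrow)
  B-1-1 → 9
  6-2 → 4
  8-C → C (borrow)
  0-9-1 → 6 (borrow)
  E-5-1 → 8
  1-1 → 0

0x86C4968B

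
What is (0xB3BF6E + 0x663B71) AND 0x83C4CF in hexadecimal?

0x1C0CF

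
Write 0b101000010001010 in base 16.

0x508A

Group the bits into nibbles: 0101 0000 1000 1010 → 508A.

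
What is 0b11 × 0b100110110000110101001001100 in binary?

Multiply each base-2 digit by 3, carrying:
  0×3 = 0 → write 0
  0×3 = 0 → write 0
  1×3 = 3 → write 1 carry 1
  1×3+1 = 4 → write 0 carry 2
  0×3+2 = 2 → write 0 carry 1
  0×3+1 = 1 → write 1
  1×3 = 3 → write 1 carry 1
  0×3+1 = 1 → write 1
  0×3 = 0 → write 0
  1×3 = 3 → write 1 carry 1
  0×3+1 = 1 → write 1
  1×3 = 3 → write 1 carry 1
  0×3+1 = 1 → write 1
  1×3 = 3 → write 1 carry 1
  1×3+1 = 4 → write 0 carry 2
  0×3+2 = 2 → write 0 carry 1
  0×3+1 = 1 → write 1
  0×3 = 0 → write 0
  0×3 = 0 → write 0
  1×3 = 3 → write 1 carry 1
  1×3+1 = 4 → write 0 carry 2
  0×3+2 = 2 → write 0 carry 1
  1×3+1 = 4 → write 0 carry 2
  1×3+2 = 5 → write 1 carry 2
  0×3+2 = 2 → write 0 carry 1
  0×3+1 = 1 → write 1
  1×3 = 3 → write 1 carry 1
  remaining carry: 1

0b1110100010010011111011100100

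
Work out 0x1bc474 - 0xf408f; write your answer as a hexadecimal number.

0xc83e5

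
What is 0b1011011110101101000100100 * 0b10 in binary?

Multiply each base-2 digit by 2, carrying:
  0×2 = 0 → write 0
  0×2 = 0 → write 0
  1×2 = 2 → write 0 carry 1
  0×2+1 = 1 → write 1
  0×2 = 0 → write 0
  1×2 = 2 → write 0 carry 1
  0×2+1 = 1 → write 1
  0×2 = 0 → write 0
  0×2 = 0 → write 0
  1×2 = 2 → write 0 carry 1
  0×2+1 = 1 → write 1
  1×2 = 2 → write 0 carry 1
  1×2+1 = 3 → write 1 carry 1
  0×2+1 = 1 → write 1
  1×2 = 2 → write 0 carry 1
  0×2+1 = 1 → write 1
  1×2 = 2 → write 0 carry 1
  1×2+1 = 3 → write 1 carry 1
  1×2+1 = 3 → write 1 carry 1
  1×2+1 = 3 → write 1 carry 1
  0×2+1 = 1 → write 1
  1×2 = 2 → write 0 carry 1
  1×2+1 = 3 → write 1 carry 1
  0×2+1 = 1 → write 1
  1×2 = 2 → write 0 carry 1
  remaining carry: 1

0b10110111101011010001001000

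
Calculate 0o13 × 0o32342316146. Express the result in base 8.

Multiply each base-8 digit by 11, carrying:
  6×11 = 66 → write 2 carry 8
  4×11+8 = 52 → write 4 carry 6
  1×11+6 = 17 → write 1 carry 2
  6×11+2 = 68 → write 4 carry 8
  1×11+8 = 19 → write 3 carry 2
  3×11+2 = 35 → write 3 carry 4
  2×11+4 = 26 → write 2 carry 3
  4×11+3 = 47 → write 7 carry 5
  3×11+5 = 38 → write 6 carry 4
  2×11+4 = 26 → write 2 carry 3
  3×11+3 = 36 → write 4 carry 4
  remaining carry: 4

0o442672334142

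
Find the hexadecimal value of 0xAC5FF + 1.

The trailing 2 digits are F (max in base 16), so adding 1 cascades: they roll to 0 and the next digit up increments.

0xAC600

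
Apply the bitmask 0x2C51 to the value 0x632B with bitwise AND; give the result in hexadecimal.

AND each hex digit independently (no carries):
  6&2=2, 3&C=0, 2&5=0, B&1=1

0x2001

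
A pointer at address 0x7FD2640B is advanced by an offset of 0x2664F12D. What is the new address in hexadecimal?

0xA6375538

Add column by column in base 16, right to left:
  B+D = 8 carry 1
  0+2+1 = 3
  4+1 = 5
  6+F = 5 carry 1
  2+4+1 = 7
  D+6 = 3 carry 1
  F+6+1 = 6 carry 1
  7+2+1 = A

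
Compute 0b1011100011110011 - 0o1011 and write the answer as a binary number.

0b1011011011101010

0o1011 = 0b1000001001 in binary.
Subtract column by column in base 2:
  1-1 → 0
  1-0 → 1
  0-0 → 0
  0-1 → 1 (borrow)
  1-0-1 → 0
  1-0 → 1
  1-0 → 1
  1-0 → 1
  0-0 → 0
  0-1 → 1 (borrow)
  0-0-1 → 1 (borrow)
  1-0-1 → 0
  1-0 → 1
  1-0 → 1
  0-0 → 0
  1-0 → 1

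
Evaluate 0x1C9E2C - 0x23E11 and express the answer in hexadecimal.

0x1A601B

Subtract column by column in base 16:
  C-1 → B
  2-1 → 1
  E-E → 0
  9-3 → 6
  C-2 → A
  1-0 → 1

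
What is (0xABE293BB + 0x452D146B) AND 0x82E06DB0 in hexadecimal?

Add column by column in base 16, right to left:
  B+B = 6 carry 1
  B+6+1 = 2 carry 1
  3+4+1 = 8
  9+1 = A
  2+D = F
  E+2 = 0 carry 1
  B+5+1 = 1 carry 1
  A+4+1 = F
Sum = 0xF10FA826; now AND with 0x82E06DB0:
  F&8=8, 1&2=0, 0&E=0, F&0=0, A&6=2, 8&D=8, 2&B=2, 6&0=0

0x80002820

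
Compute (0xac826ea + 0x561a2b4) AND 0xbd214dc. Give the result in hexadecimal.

0x9c

Add column by column in base 16, right to left:
  a+4 = e
  e+b = 9 carry 1
  6+2+1 = 9
  2+a = c
  8+1 = 9
  c+6 = 2 carry 1
  a+5+1 = 0 carry 1
  final carry 1
Sum = 0x1029c99e; now AND with 0xbd214dc:
  1&0=0, 0&b=0, 2&d=0, 9&2=0, c&1=0, 9&4=0, 9&d=9, e&c=c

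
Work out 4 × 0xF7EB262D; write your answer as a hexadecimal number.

0x3DFAC98B4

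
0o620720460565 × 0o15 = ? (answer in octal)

Multiply each base-8 digit by 13, carrying:
  5×13 = 65 → write 1 carry 8
  6×13+8 = 86 → write 6 carry 10
  5×13+10 = 75 → write 3 carry 9
  0×13+9 = 9 → write 1 carry 1
  6×13+1 = 79 → write 7 carry 9
  4×13+9 = 61 → write 5 carry 7
  0×13+7 = 7 → write 7
  2×13 = 26 → write 2 carry 3
  7×13+3 = 94 → write 6 carry 11
  0×13+11 = 11 → write 3 carry 1
  2×13+1 = 27 → write 3 carry 3
  6×13+3 = 81 → write 1 carry 10
  remaining carry: 12

0o12133627571361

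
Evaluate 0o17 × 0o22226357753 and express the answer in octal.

0o422321017305

Multiply each base-8 digit by 15, carrying:
  3×15 = 45 → write 5 carry 5
  5×15+5 = 80 → write 0 carry 10
  7×15+10 = 115 → write 3 carry 14
  7×15+14 = 119 → write 7 carry 14
  5×15+14 = 89 → write 1 carry 11
  3×15+11 = 56 → write 0 carry 7
  6×15+7 = 97 → write 1 carry 12
  2×15+12 = 42 → write 2 carry 5
  2×15+5 = 35 → write 3 carry 4
  2×15+4 = 34 → write 2 carry 4
  2×15+4 = 34 → write 2 carry 4
  remaining carry: 4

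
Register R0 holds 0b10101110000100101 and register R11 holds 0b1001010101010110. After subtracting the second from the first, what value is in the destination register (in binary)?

Subtract column by column in base 2:
  1-0 → 1
  0-1 → 1 (borrow)
  1-1-1 → 1 (borrow)
  0-0-1 → 1 (borrow)
  0-1-1 → 0 (borrow)
  1-0-1 → 0
  0-1 → 1 (borrow)
  0-0-1 → 1 (borrow)
  0-1-1 → 0 (borrow)
  0-0-1 → 1 (borrow)
  1-1-1 → 1 (borrow)
  1-0-1 → 0
  1-1 → 0
  0-0 → 0
  1-0 → 1
  0-1 → 1 (borrow)
  1-0-1 → 0

0b1100011011001111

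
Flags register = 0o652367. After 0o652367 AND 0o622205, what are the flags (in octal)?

0o602205

AND each oct digit independently (no carries):
  6&6=6, 5&2=0, 2&2=2, 3&2=2, 6&0=0, 7&5=5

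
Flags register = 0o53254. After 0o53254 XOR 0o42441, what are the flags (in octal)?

XOR each oct digit independently (no carries):
  5^4=1, 3^2=1, 2^4=6, 5^4=1, 4^1=5

0o11615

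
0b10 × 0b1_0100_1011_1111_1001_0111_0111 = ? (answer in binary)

Multiply each base-2 digit by 2, carrying:
  1×2 = 2 → write 0 carry 1
  1×2+1 = 3 → write 1 carry 1
  1×2+1 = 3 → write 1 carry 1
  0×2+1 = 1 → write 1
  1×2 = 2 → write 0 carry 1
  1×2+1 = 3 → write 1 carry 1
  1×2+1 = 3 → write 1 carry 1
  0×2+1 = 1 → write 1
  1×2 = 2 → write 0 carry 1
  0×2+1 = 1 → write 1
  0×2 = 0 → write 0
  1×2 = 2 → write 0 carry 1
  1×2+1 = 3 → write 1 carry 1
  1×2+1 = 3 → write 1 carry 1
  1×2+1 = 3 → write 1 carry 1
  1×2+1 = 3 → write 1 carry 1
  1×2+1 = 3 → write 1 carry 1
  1×2+1 = 3 → write 1 carry 1
  0×2+1 = 1 → write 1
  1×2 = 2 → write 0 carry 1
  0×2+1 = 1 → write 1
  0×2 = 0 → write 0
  1×2 = 2 → write 0 carry 1
  0×2+1 = 1 → write 1
  1×2 = 2 → write 0 carry 1
  remaining carry: 1

0b10100101111111001011101110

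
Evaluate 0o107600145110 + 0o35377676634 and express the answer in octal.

0o145200043744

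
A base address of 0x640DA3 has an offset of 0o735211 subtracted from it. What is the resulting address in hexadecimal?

0x60531A

0o735211 = 0x3BA89 in hexadecimal.
Subtract column by column in base 16:
  3-9 → A (borrow)
  A-8-1 → 1
  D-A → 3
  0-B → 5 (borrow)
  4-3-1 → 0
  6-0 → 6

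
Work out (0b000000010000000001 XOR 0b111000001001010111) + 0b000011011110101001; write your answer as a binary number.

First 0b000000010000000001 XOR 0b111000001001010111 = 0b111000011001010110.
Add column by column in base 2, right to left:
  0+1 = 1
  1+0 = 1
  1+0 = 1
  0+1 = 1
  1+0 = 1
  0+1 = 1
  1+0 = 1
  0+1 = 1
  0+1 = 1
  1+1 = 0 carry 1
  1+1+1 = 1 carry 1
  0+0+1 = 1
  0+1 = 1
  0+1 = 1
  0+0 = 0
  1+0 = 1
  1+0 = 1
  1+0 = 1

0b111011110111111111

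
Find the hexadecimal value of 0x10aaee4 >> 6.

0x42abb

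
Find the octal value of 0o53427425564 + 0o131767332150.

Add column by column in base 8, right to left:
  4+0 = 4
  6+5 = 3 carry 1
  5+1+1 = 7
  5+2 = 7
  2+3 = 5
  4+3 = 7
  7+7 = 6 carry 1
  2+6+1 = 1 carry 1
  4+7+1 = 4 carry 1
  3+1+1 = 5
  5+3 = 0 carry 1
  0+1+1 = 2

0o205416757734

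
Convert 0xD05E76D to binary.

0b1101000001011110011101101101

Expand each hex digit to 4 bits: D=1101 0=0000 5=0101 E=1110 7=0111 6=0110 D=1101.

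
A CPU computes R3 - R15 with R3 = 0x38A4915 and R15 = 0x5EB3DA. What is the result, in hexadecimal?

Subtract column by column in base 16:
  5-A → B (borrow)
  1-D-1 → 3 (borrow)
  9-3-1 → 5
  4-B → 9 (borrow)
  A-E-1 → B (borrow)
  8-5-1 → 2
  3-0 → 3

0x32B953B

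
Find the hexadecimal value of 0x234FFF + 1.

0x235000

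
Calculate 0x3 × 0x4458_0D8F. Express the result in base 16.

0xCD0828AD

Multiply each base-16 digit by 3, carrying:
  F×3 = 45 → write D carry 2
  8×3+2 = 26 → write A carry 1
  D×3+1 = 40 → write 8 carry 2
  0×3+2 = 2 → write 2
  8×3 = 24 → write 8 carry 1
  5×3+1 = 16 → write 0 carry 1
  4×3+1 = 13 → write D
  4×3 = 12 → write C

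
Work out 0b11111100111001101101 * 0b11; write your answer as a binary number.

Multiply each base-2 digit by 3, carrying:
  1×3 = 3 → write 1 carry 1
  0×3+1 = 1 → write 1
  1×3 = 3 → write 1 carry 1
  1×3+1 = 4 → write 0 carry 2
  0×3+2 = 2 → write 0 carry 1
  1×3+1 = 4 → write 0 carry 2
  1×3+2 = 5 → write 1 carry 2
  0×3+2 = 2 → write 0 carry 1
  0×3+1 = 1 → write 1
  1×3 = 3 → write 1 carry 1
  1×3+1 = 4 → write 0 carry 2
  1×3+2 = 5 → write 1 carry 2
  0×3+2 = 2 → write 0 carry 1
  0×3+1 = 1 → write 1
  1×3 = 3 → write 1 carry 1
  1×3+1 = 4 → write 0 carry 2
  1×3+2 = 5 → write 1 carry 2
  1×3+2 = 5 → write 1 carry 2
  1×3+2 = 5 → write 1 carry 2
  1×3+2 = 5 → write 1 carry 2
  remaining carry: 10

0b1011110110101101000111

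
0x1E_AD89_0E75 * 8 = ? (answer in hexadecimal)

0xF56C4873A8

Multiply each base-16 digit by 8, carrying:
  5×8 = 40 → write 8 carry 2
  7×8+2 = 58 → write A carry 3
  E×8+3 = 115 → write 3 carry 7
  0×8+7 = 7 → write 7
  9×8 = 72 → write 8 carry 4
  8×8+4 = 68 → write 4 carry 4
  D×8+4 = 108 → write C carry 6
  A×8+6 = 86 → write 6 carry 5
  E×8+5 = 117 → write 5 carry 7
  1×8+7 = 15 → write F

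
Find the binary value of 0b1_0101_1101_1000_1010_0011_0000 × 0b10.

0b10101110110001010001100000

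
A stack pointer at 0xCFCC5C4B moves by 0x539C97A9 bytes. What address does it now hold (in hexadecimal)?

Add column by column in base 16, right to left:
  B+9 = 4 carry 1
  4+A+1 = F
  C+7 = 3 carry 1
  5+9+1 = F
  C+C = 8 carry 1
  C+9+1 = 6 carry 1
  F+3+1 = 3 carry 1
  C+5+1 = 2 carry 1
  final carry 1

0x12368F3F4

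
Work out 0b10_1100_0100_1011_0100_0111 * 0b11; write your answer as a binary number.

Multiply each base-2 digit by 3, carrying:
  1×3 = 3 → write 1 carry 1
  1×3+1 = 4 → write 0 carry 2
  1×3+2 = 5 → write 1 carry 2
  0×3+2 = 2 → write 0 carry 1
  0×3+1 = 1 → write 1
  0×3 = 0 → write 0
  1×3 = 3 → write 1 carry 1
  0×3+1 = 1 → write 1
  1×3 = 3 → write 1 carry 1
  1×3+1 = 4 → write 0 carry 2
  0×3+2 = 2 → write 0 carry 1
  1×3+1 = 4 → write 0 carry 2
  0×3+2 = 2 → write 0 carry 1
  0×3+1 = 1 → write 1
  1×3 = 3 → write 1 carry 1
  0×3+1 = 1 → write 1
  0×3 = 0 → write 0
  0×3 = 0 → write 0
  1×3 = 3 → write 1 carry 1
  1×3+1 = 4 → write 0 carry 2
  0×3+2 = 2 → write 0 carry 1
  1×3+1 = 4 → write 0 carry 2
  remaining carry: 10

0b100001001110000111010101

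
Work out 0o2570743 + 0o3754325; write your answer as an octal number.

0o6545270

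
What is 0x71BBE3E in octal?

0o706737076

Expand each hex digit to 4 bits: 7=0111 1=0001 B=1011 B=1011 E=1110 3=0011 E=1110.
Group the bits in threes: 111 000 110 111 011 111 000 111 110 → 706737076.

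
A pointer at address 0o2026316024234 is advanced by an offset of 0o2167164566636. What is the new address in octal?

Add column by column in base 8, right to left:
  4+6 = 2 carry 1
  3+3+1 = 7
  2+6 = 0 carry 1
  4+6+1 = 3 carry 1
  2+6+1 = 1 carry 1
  0+5+1 = 6
  6+4 = 2 carry 1
  1+6+1 = 0 carry 1
  3+1+1 = 5
  6+7 = 5 carry 1
  2+6+1 = 1 carry 1
  0+1+1 = 2
  2+2 = 4

0o4215502613072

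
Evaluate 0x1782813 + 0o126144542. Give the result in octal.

0o264170565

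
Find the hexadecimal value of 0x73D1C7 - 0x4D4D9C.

0x26842B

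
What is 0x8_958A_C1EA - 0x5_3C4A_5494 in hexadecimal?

0x359406D56

Subtract column by column in base 16:
  A-4 → 6
  E-9 → 5
  1-4 → D (borrow)
  C-5-1 → 6
  A-A → 0
  8-4 → 4
  5-C → 9 (borrow)
  9-3-1 → 5
  8-5 → 3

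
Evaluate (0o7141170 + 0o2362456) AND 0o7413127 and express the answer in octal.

Add column by column in base 8, right to left:
  0+6 = 6
  7+5 = 4 carry 1
  1+4+1 = 6
  1+2 = 3
  4+6 = 2 carry 1
  1+3+1 = 5
  7+2 = 1 carry 1
  final carry 1
Sum = 0o11523646; now AND with 0o7413127:
  1&0=0, 1&7=1, 5&4=4, 2&1=0, 3&3=3, 6&1=0, 4&2=0, 6&7=6

0o1403006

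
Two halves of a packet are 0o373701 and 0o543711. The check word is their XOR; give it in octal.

0o630010

XOR each oct digit independently (no carries):
  3^5=6, 7^4=3, 3^3=0, 7^7=0, 0^1=1, 1^1=0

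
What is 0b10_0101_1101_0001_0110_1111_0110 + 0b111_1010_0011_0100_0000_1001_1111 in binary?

Add column by column in base 2, right to left:
  0+1 = 1
  1+1 = 0 carry 1
  1+1+1 = 1 carry 1
  0+1+1 = 0 carry 1
  1+1+1 = 1 carry 1
  1+0+1 = 0 carry 1
  1+0+1 = 0 carry 1
  1+1+1 = 1 carry 1
  0+0+1 = 1
  1+0 = 1
  1+0 = 1
  0+0 = 0
  1+0 = 1
  0+0 = 0
  0+1 = 1
  0+0 = 0
  1+1 = 0 carry 1
  0+1+1 = 0 carry 1
  1+0+1 = 0 carry 1
  1+0+1 = 0 carry 1
  1+0+1 = 0 carry 1
  0+1+1 = 0 carry 1
  1+0+1 = 0 carry 1
  0+1+1 = 0 carry 1
  0+1+1 = 0 carry 1
  1+1+1 = 1 carry 1
  0+1+1 = 0 carry 1
  final carry 1

0b1010000000000101011110010101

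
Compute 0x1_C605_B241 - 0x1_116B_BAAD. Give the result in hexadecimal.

Subtract column by column in base 16:
  1-D → 4 (borrow)
  4-A-1 → 9 (borrow)
  2-A-1 → 7 (borrow)
  B-B-1 → F (borrow)
  5-B-1 → 9 (borrow)
  0-6-1 → 9 (borrow)
  6-1-1 → 4
  C-1 → B
  1-1 → 0

0xB499F794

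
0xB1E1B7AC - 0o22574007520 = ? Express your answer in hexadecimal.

0o22574007520 = 0x95F00F50 in hexadecimal.
Subtract column by column in base 16:
  C-0 → C
  A-5 → 5
  7-F → 8 (borrow)
  B-0-1 → A
  1-0 → 1
  E-F → F (borrow)
  1-5-1 → B (borrow)
  B-9-1 → 1

0x1BF1A85C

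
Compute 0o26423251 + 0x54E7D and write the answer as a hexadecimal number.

0x5F7526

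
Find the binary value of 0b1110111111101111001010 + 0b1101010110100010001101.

0b11100010110010001010111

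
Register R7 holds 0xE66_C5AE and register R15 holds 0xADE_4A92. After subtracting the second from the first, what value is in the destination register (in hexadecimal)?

Subtract column by column in base 16:
  E-2 → C
  A-9 → 1
  5-A → B (borrow)
  C-4-1 → 7
  6-E → 8 (borrow)
  6-D-1 → 8 (borrow)
  E-A-1 → 3

0x3887B1C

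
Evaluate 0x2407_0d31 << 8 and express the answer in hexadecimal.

Shifting left by 8 bits = 2 hex digits: append 2 zeros.

0x24070d3100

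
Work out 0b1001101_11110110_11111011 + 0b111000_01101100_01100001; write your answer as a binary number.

Add column by column in base 2, right to left:
  1+1 = 0 carry 1
  1+0+1 = 0 carry 1
  0+0+1 = 1
  1+0 = 1
  1+0 = 1
  1+1 = 0 carry 1
  1+1+1 = 1 carry 1
  1+0+1 = 0 carry 1
  0+0+1 = 1
  1+0 = 1
  1+1 = 0 carry 1
  0+1+1 = 0 carry 1
  1+0+1 = 0 carry 1
  1+1+1 = 1 carry 1
  1+1+1 = 1 carry 1
  1+0+1 = 0 carry 1
  1+0+1 = 0 carry 1
  0+0+1 = 1
  1+0 = 1
  1+1 = 0 carry 1
  0+1+1 = 0 carry 1
  0+1+1 = 0 carry 1
  1+0+1 = 0 carry 1
  final carry 1

0b100001100110001101011100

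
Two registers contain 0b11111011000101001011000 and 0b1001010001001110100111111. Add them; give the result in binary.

0b1101001100010011110010111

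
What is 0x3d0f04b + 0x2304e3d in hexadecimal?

0x6013e88

Add column by column in base 16, right to left:
  b+d = 8 carry 1
  4+3+1 = 8
  0+e = e
  f+4 = 3 carry 1
  0+0+1 = 1
  d+3 = 0 carry 1
  3+2+1 = 6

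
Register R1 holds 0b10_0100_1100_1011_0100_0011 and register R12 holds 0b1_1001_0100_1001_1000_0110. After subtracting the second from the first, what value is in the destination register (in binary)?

Subtract column by column in base 2:
  1-0 → 1
  1-1 → 0
  0-1 → 1 (borrow)
  0-0-1 → 1 (borrow)
  0-0-1 → 1 (borrow)
  0-0-1 → 1 (borrow)
  1-0-1 → 0
  0-1 → 1 (borrow)
  1-1-1 → 1 (borrow)
  1-0-1 → 0
  0-0 → 0
  1-1 → 0
  0-0 → 0
  0-0 → 0
  1-1 → 0
  1-0 → 1
  0-1 → 1 (borrow)
  0-0-1 → 1 (borrow)
  1-0-1 → 0
  0-1 → 1 (borrow)
  0-1-1 → 0 (borrow)
  1-0-1 → 0

0b10111000000110111101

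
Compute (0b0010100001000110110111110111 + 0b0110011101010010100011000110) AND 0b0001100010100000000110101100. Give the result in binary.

0b100010000000000010101100

Add column by column in base 2, right to left:
  1+0 = 1
  1+1 = 0 carry 1
  1+1+1 = 1 carry 1
  0+0+1 = 1
  1+0 = 1
  1+0 = 1
  1+1 = 0 carry 1
  1+1+1 = 1 carry 1
  1+0+1 = 0 carry 1
  0+0+1 = 1
  1+0 = 1
  1+1 = 0 carry 1
  0+0+1 = 1
  1+1 = 0 carry 1
  1+0+1 = 0 carry 1
  0+0+1 = 1
  0+1 = 1
  0+0 = 0
  1+1 = 0 carry 1
  0+0+1 = 1
  0+1 = 1
  0+1 = 1
  0+1 = 1
  1+0 = 1
  0+0 = 0
  1+1 = 0 carry 1
  0+1+1 = 0 carry 1
  final carry 1
Sum = 0b1000111110011001011010111101; now AND with 0b0001100010100000000110101100:
  1000111110011001011010111101
& 0001100010100000000110101100
= 0000100010000000000010101100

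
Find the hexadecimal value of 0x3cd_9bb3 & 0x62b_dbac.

AND each hex digit independently (no carries):
  3&6=2, c&2=0, d&b=9, 9&d=9, b&b=b, b&a=a, 3&c=0

0x2099ba0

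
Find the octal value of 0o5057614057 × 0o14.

0o75075221064

Multiply each base-8 digit by 12, carrying:
  7×12 = 84 → write 4 carry 10
  5×12+10 = 70 → write 6 carry 8
  0×12+8 = 8 → write 0 carry 1
  4×12+1 = 49 → write 1 carry 6
  1×12+6 = 18 → write 2 carry 2
  6×12+2 = 74 → write 2 carry 9
  7×12+9 = 93 → write 5 carry 11
  5×12+11 = 71 → write 7 carry 8
  0×12+8 = 8 → write 0 carry 1
  5×12+1 = 61 → write 5 carry 7
  remaining carry: 7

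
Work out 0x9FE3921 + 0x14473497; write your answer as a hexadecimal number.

Add column by column in base 16, right to left:
  1+7 = 8
  2+9 = B
  9+4 = D
  3+3 = 6
  E+7 = 5 carry 1
  F+4+1 = 4 carry 1
  9+4+1 = E
  0+1 = 1

0x1E456DB8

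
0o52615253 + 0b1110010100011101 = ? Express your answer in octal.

0o52777710

0b1110010100011101 = 0o162435 in octal.
Add column by column in base 8, right to left:
  3+5 = 0 carry 1
  5+3+1 = 1 carry 1
  2+4+1 = 7
  5+2 = 7
  1+6 = 7
  6+1 = 7
  2+0 = 2
  5+0 = 5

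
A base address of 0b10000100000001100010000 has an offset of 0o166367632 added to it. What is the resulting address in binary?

0b10000110111111001010101010

0o166367632 = 0b1110110011110111110011010 in binary.
Add column by column in base 2, right to left:
  0+0 = 0
  0+1 = 1
  0+0 = 0
  0+1 = 1
  1+1 = 0 carry 1
  0+0+1 = 1
  0+0 = 0
  0+1 = 1
  1+1 = 0 carry 1
  1+1+1 = 1 carry 1
  0+1+1 = 0 carry 1
  0+1+1 = 0 carry 1
  0+0+1 = 1
  0+1 = 1
  0+1 = 1
  0+1 = 1
  0+1 = 1
  1+0 = 1
  0+0 = 0
  0+1 = 1
  0+1 = 1
  0+0 = 0
  1+1 = 0 carry 1
  0+1+1 = 0 carry 1
  0+1+1 = 0 carry 1
  final carry 1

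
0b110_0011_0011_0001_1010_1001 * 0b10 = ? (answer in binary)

Multiply each base-2 digit by 2, carrying:
  1×2 = 2 → write 0 carry 1
  0×2+1 = 1 → write 1
  0×2 = 0 → write 0
  1×2 = 2 → write 0 carry 1
  0×2+1 = 1 → write 1
  1×2 = 2 → write 0 carry 1
  0×2+1 = 1 → write 1
  1×2 = 2 → write 0 carry 1
  1×2+1 = 3 → write 1 carry 1
  0×2+1 = 1 → write 1
  0×2 = 0 → write 0
  0×2 = 0 → write 0
  1×2 = 2 → write 0 carry 1
  1×2+1 = 3 → write 1 carry 1
  0×2+1 = 1 → write 1
  0×2 = 0 → write 0
  1×2 = 2 → write 0 carry 1
  1×2+1 = 3 → write 1 carry 1
  0×2+1 = 1 → write 1
  0×2 = 0 → write 0
  0×2 = 0 → write 0
  1×2 = 2 → write 0 carry 1
  1×2+1 = 3 → write 1 carry 1
  remaining carry: 1

0b110001100110001101010010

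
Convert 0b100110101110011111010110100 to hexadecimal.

Group the bits into nibbles: 0100 1101 0111 0011 1110 1011 0100 → 4D73EB4.

0x4D73EB4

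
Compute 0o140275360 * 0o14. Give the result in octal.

0o2204341500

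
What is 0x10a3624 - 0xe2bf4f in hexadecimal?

Subtract column by column in base 16:
  4-f → 5 (borrow)
  2-4-1 → d (borrow)
  6-f-1 → 6 (borrow)
  3-b-1 → 7 (borrow)
  a-2-1 → 7
  0-e → 2 (borrow)
  1-0-1 → 0

0x2776d5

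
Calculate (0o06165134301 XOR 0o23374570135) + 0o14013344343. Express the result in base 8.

0o41225010577

First 0o06165134301 XOR 0o23374570135 = 0o25211444234.
Add column by column in base 8, right to left:
  4+3 = 7
  3+4 = 7
  2+3 = 5
  4+4 = 0 carry 1
  4+4+1 = 1 carry 1
  4+3+1 = 0 carry 1
  1+3+1 = 5
  1+1 = 2
  2+0 = 2
  5+4 = 1 carry 1
  2+1+1 = 4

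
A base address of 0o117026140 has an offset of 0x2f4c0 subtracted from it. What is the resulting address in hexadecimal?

0x13937a0

0o117026140 = 0x13c2c60 in hexadecimal.
Subtract column by column in base 16:
  0-0 → 0
  6-c → a (borrow)
  c-4-1 → 7
  2-f → 3 (borrow)
  c-2-1 → 9
  3-0 → 3
  1-0 → 1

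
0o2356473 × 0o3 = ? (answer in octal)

0o7313661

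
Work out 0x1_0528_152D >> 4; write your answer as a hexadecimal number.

0x10528152

Shifting right by 4 bits = 1 hex digit: drop the last 1.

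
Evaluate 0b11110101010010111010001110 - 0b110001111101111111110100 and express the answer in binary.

Subtract column by column in base 2:
  0-0 → 0
  1-0 → 1
  1-1 → 0
  1-0 → 1
  0-1 → 1 (borrow)
  0-1-1 → 0 (borrow)
  0-1-1 → 0 (borrow)
  1-1-1 → 1 (borrow)
  0-1-1 → 0 (borrow)
  1-1-1 → 1 (borrow)
  1-1-1 → 1 (borrow)
  1-1-1 → 1 (borrow)
  0-1-1 → 0 (borrow)
  1-0-1 → 0
  0-1 → 1 (borrow)
  0-1-1 → 0 (borrow)
  1-1-1 → 1 (borrow)
  0-1-1 → 0 (borrow)
  1-1-1 → 1 (borrow)
  0-0-1 → 1 (borrow)
  1-0-1 → 0
  0-0 → 0
  1-1 → 0
  1-1 → 0
  1-0 → 1
  1-0 → 1

0b11000011010100111010011010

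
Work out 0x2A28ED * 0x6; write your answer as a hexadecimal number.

Multiply each base-16 digit by 6, carrying:
  D×6 = 78 → write E carry 4
  E×6+4 = 88 → write 8 carry 5
  8×6+5 = 53 → write 5 carry 3
  2×6+3 = 15 → write F
  A×6 = 60 → write C carry 3
  2×6+3 = 15 → write F

0xFCF58E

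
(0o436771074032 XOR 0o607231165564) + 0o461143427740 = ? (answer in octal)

First 0o436771074032 XOR 0o607231165564 = 0o231540111556.
Add column by column in base 8, right to left:
  6+0 = 6
  5+4 = 1 carry 1
  5+7+1 = 5 carry 1
  1+7+1 = 1 carry 1
  1+2+1 = 4
  1+4 = 5
  0+3 = 3
  4+4 = 0 carry 1
  5+1+1 = 7
  1+1 = 2
  3+6 = 1 carry 1
  2+4+1 = 7

0o712703541516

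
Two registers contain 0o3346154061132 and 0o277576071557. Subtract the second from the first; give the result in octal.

Subtract column by column in base 8:
  2-7 → 3 (borrow)
  3-5-1 → 5 (borrow)
  1-5-1 → 3 (borrow)
  1-1-1 → 7 (borrow)
  6-7-1 → 6 (borrow)
  0-0-1 → 7 (borrow)
  4-6-1 → 5 (borrow)
  5-7-1 → 5 (borrow)
  1-5-1 → 3 (borrow)
  6-7-1 → 6 (borrow)
  4-7-1 → 4 (borrow)
  3-2-1 → 0
  3-0 → 3

0o3046355767353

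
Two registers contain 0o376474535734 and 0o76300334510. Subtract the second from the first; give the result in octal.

0o300174201224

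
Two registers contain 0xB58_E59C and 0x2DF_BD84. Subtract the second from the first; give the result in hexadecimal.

0x8792818

Subtract column by column in base 16:
  C-4 → 8
  9-8 → 1
  5-D → 8 (borrow)
  E-B-1 → 2
  8-F → 9 (borrow)
  5-D-1 → 7 (borrow)
  B-2-1 → 8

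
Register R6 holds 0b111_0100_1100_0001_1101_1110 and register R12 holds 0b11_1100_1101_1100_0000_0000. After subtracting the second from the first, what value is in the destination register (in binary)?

Subtract column by column in base 2:
  0-0 → 0
  1-0 → 1
  1-0 → 1
  1-0 → 1
  1-0 → 1
  0-0 → 0
  1-0 → 1
  1-0 → 1
  1-0 → 1
  0-0 → 0
  0-1 → 1 (borrow)
  0-1-1 → 0 (borrow)
  0-1-1 → 0 (borrow)
  0-0-1 → 1 (borrow)
  1-1-1 → 1 (borrow)
  1-1-1 → 1 (borrow)
  0-0-1 → 1 (borrow)
  0-0-1 → 1 (borrow)
  1-1-1 → 1 (borrow)
  0-1-1 → 0 (borrow)
  1-1-1 → 1 (borrow)
  1-1-1 → 1 (borrow)
  1-0-1 → 0

0b1101111110010111011110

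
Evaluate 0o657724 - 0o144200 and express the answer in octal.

Subtract column by column in base 8:
  4-0 → 4
  2-0 → 2
  7-2 → 5
  7-4 → 3
  5-4 → 1
  6-1 → 5

0o513524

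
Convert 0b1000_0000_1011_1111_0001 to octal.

Group the bits in threes: 010 000 000 101 111 110 001 → 2005761.

0o2005761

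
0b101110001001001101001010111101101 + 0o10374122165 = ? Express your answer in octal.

0o66505635142

0b101110001001001101001010111101101 = 0o56111512755 in octal.
Add column by column in base 8, right to left:
  5+5 = 2 carry 1
  5+6+1 = 4 carry 1
  7+1+1 = 1 carry 1
  2+2+1 = 5
  1+2 = 3
  5+1 = 6
  1+4 = 5
  1+7 = 0 carry 1
  1+3+1 = 5
  6+0 = 6
  5+1 = 6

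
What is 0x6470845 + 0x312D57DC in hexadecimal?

0x37746021

Add column by column in base 16, right to left:
  5+C = 1 carry 1
  4+D+1 = 2 carry 1
  8+7+1 = 0 carry 1
  0+5+1 = 6
  7+D = 4 carry 1
  4+2+1 = 7
  6+1 = 7
  0+3 = 3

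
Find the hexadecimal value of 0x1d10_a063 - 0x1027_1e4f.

Subtract column by column in base 16:
  3-f → 4 (borrow)
  6-4-1 → 1
  0-e → 2 (borrow)
  a-1-1 → 8
  0-7 → 9 (borrow)
  1-2-1 → e (borrow)
  d-0-1 → c
  1-1 → 0

0xce98214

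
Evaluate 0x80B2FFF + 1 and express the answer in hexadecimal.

0x80B3000

The trailing 3 digits are F (max in base 16), so adding 1 cascades: they roll to 0 and the next digit up increments.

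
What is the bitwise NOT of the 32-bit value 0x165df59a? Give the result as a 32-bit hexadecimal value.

0xe9a20a65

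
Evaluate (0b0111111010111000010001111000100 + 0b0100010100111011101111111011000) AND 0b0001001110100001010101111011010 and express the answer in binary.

Add column by column in base 2, right to left:
  0+0 = 0
  0+0 = 0
  1+0 = 1
  0+1 = 1
  0+1 = 1
  0+0 = 0
  1+1 = 0 carry 1
  1+1+1 = 1 carry 1
  1+1+1 = 1 carry 1
  1+1+1 = 1 carry 1
  0+1+1 = 0 carry 1
  0+1+1 = 0 carry 1
  0+1+1 = 0 carry 1
  1+0+1 = 0 carry 1
  0+1+1 = 0 carry 1
  0+1+1 = 0 carry 1
  0+1+1 = 0 carry 1
  0+0+1 = 1
  1+1 = 0 carry 1
  1+1+1 = 1 carry 1
  1+1+1 = 1 carry 1
  0+0+1 = 1
  1+0 = 1
  0+1 = 1
  1+0 = 1
  1+1 = 0 carry 1
  1+0+1 = 0 carry 1
  1+0+1 = 0 carry 1
  1+0+1 = 0 carry 1
  1+1+1 = 1 carry 1
  final carry 1
Sum = 0b1100001111110100000001110011100; now AND with 0b0001001110100001010101111011010:
  1100001111110100000001110011100
& 0001001110100001010101111011010
= 0000001110100000000001110011000

0b1110100000000001110011000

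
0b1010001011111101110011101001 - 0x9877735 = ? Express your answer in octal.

0b1010001011111101110011101001 = 0o1213756351 in octal.
0x9877735 = 0o1141673465 in octal.
Subtract column by column in base 8:
  1-5 → 4 (borrow)
  5-6-1 → 6 (borrow)
  3-4-1 → 6 (borrow)
  6-3-1 → 2
  5-7 → 6 (borrow)
  7-6-1 → 0
  3-1 → 2
  1-4 → 5 (borrow)
  2-1-1 → 0
  1-1 → 0

0o52062664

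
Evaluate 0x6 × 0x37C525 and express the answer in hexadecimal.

Multiply each base-16 digit by 6, carrying:
  5×6 = 30 → write E carry 1
  2×6+1 = 13 → write D
  5×6 = 30 → write E carry 1
  C×6+1 = 73 → write 9 carry 4
  7×6+4 = 46 → write E carry 2
  3×6+2 = 20 → write 4 carry 1
  remaining carry: 1

0x14E9EDE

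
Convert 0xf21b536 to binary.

0b1111001000011011010100110110

Expand each hex digit to 4 bits: f=1111 2=0010 1=0001 b=1011 5=0101 3=0011 6=0110.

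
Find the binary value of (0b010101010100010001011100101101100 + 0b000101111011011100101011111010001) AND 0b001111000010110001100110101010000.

0b1011000010100000000000100010000

Add column by column in base 2, right to left:
  0+1 = 1
  0+0 = 0
  1+0 = 1
  1+0 = 1
  0+1 = 1
  1+0 = 1
  1+1 = 0 carry 1
  0+1+1 = 0 carry 1
  1+1+1 = 1 carry 1
  0+1+1 = 0 carry 1
  0+1+1 = 0 carry 1
  1+0+1 = 0 carry 1
  1+1+1 = 1 carry 1
  1+0+1 = 0 carry 1
  0+1+1 = 0 carry 1
  1+0+1 = 0 carry 1
  0+0+1 = 1
  0+1 = 1
  0+1 = 1
  1+1 = 0 carry 1
  0+0+1 = 1
  0+1 = 1
  0+1 = 1
  1+0 = 1
  0+1 = 1
  1+1 = 0 carry 1
  0+1+1 = 0 carry 1
  1+1+1 = 1 carry 1
  0+0+1 = 1
  1+1 = 0 carry 1
  0+0+1 = 1
  1+0 = 1
Sum = 0b11011001111101110001000100111101; now AND with 0b001111000010110001100110101010000:
  011011001111101110001000100111101
& 001111000010110001100110101010000
= 001011000010100000000000100010000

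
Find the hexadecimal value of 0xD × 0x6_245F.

Multiply each base-16 digit by 13, carrying:
  F×13 = 195 → write 3 carry 12
  5×13+12 = 77 → write D carry 4
  4×13+4 = 56 → write 8 carry 3
  2×13+3 = 29 → write D carry 1
  6×13+1 = 79 → write F carry 4
  remaining carry: 4

0x4FD8D3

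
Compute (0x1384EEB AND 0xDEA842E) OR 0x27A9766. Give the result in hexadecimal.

0x1384EEB AND 0xDEA842E = 0x128042A.
Then OR with 0x27A9766.

0x37A976E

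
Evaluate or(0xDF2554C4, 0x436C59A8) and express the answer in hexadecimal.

0xDF6D5DEC

OR each hex digit independently (no carries):
  D|4=D, F|3=F, 2|6=6, 5|C=D, 5|5=5, 4|9=D, C|A=E, 4|8=C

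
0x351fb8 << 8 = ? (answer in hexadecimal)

Shifting left by 8 bits = 2 hex digits: append 2 zeros.

0x351fb800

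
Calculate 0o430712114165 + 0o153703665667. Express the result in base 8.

Add column by column in base 8, right to left:
  5+7 = 4 carry 1
  6+6+1 = 5 carry 1
  1+6+1 = 0 carry 1
  4+5+1 = 2 carry 1
  1+6+1 = 0 carry 1
  1+6+1 = 0 carry 1
  2+3+1 = 6
  1+0 = 1
  7+7 = 6 carry 1
  0+3+1 = 4
  3+5 = 0 carry 1
  4+1+1 = 6

0o604616002054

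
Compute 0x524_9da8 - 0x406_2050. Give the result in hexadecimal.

0x11e7d58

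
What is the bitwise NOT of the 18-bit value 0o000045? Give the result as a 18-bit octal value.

0o777732

Each oct digit d becomes 7−d:
  0→7, 0→7, 0→7, 0→7, 4→3, 5→2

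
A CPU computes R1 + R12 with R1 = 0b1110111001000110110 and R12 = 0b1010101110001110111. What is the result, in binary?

Add column by column in base 2, right to left:
  0+1 = 1
  1+1 = 0 carry 1
  1+1+1 = 1 carry 1
  0+0+1 = 1
  1+1 = 0 carry 1
  1+1+1 = 1 carry 1
  0+1+1 = 0 carry 1
  0+0+1 = 1
  0+0 = 0
  1+0 = 1
  0+1 = 1
  0+1 = 1
  1+1 = 0 carry 1
  1+0+1 = 0 carry 1
  1+1+1 = 1 carry 1
  0+0+1 = 1
  1+1 = 0 carry 1
  1+0+1 = 0 carry 1
  1+1+1 = 1 carry 1
  final carry 1

0b11001100111010101101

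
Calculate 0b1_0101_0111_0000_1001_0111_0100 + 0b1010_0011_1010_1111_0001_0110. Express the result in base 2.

0b1111110101011100010001010

Add column by column in base 2, right to left:
  0+0 = 0
  0+1 = 1
  1+1 = 0 carry 1
  0+0+1 = 1
  1+1 = 0 carry 1
  1+0+1 = 0 carry 1
  1+0+1 = 0 carry 1
  0+0+1 = 1
  1+1 = 0 carry 1
  0+1+1 = 0 carry 1
  0+1+1 = 0 carry 1
  1+1+1 = 1 carry 1
  0+0+1 = 1
  0+1 = 1
  0+0 = 0
  0+1 = 1
  1+1 = 0 carry 1
  1+1+1 = 1 carry 1
  1+0+1 = 0 carry 1
  0+0+1 = 1
  1+0 = 1
  0+1 = 1
  1+0 = 1
  0+1 = 1
  1+0 = 1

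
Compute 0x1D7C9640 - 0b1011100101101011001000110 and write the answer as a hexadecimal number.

0x1C09BFFA

0b1011100101101011001000110 = 0x172D646 in hexadecimal.
Subtract column by column in base 16:
  0-6 → A (borrow)
  4-4-1 → F (borrow)
  6-6-1 → F (borrow)
  9-D-1 → B (borrow)
  C-2-1 → 9
  7-7 → 0
  D-1 → C
  1-0 → 1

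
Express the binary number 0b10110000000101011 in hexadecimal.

Group the bits into nibbles: 0001 0110 0000 0010 1011 → 1602B.

0x1602B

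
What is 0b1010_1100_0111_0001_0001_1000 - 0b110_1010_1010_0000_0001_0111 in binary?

Subtract column by column in base 2:
  0-1 → 1 (borrow)
  0-1-1 → 0 (borrow)
  0-1-1 → 0 (borrow)
  1-0-1 → 0
  1-1 → 0
  0-0 → 0
  0-0 → 0
  0-0 → 0
  1-0 → 1
  0-0 → 0
  0-0 → 0
  0-0 → 0
  1-0 → 1
  1-1 → 0
  1-0 → 1
  0-1 → 1 (borrow)
  0-0-1 → 1 (borrow)
  0-1-1 → 0 (borrow)
  1-0-1 → 0
  1-1 → 0
  0-0 → 0
  1-1 → 0
  0-1 → 1 (borrow)
  1-0-1 → 0

0b10000011101000100000001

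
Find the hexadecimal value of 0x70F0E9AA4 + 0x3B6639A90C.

Add column by column in base 16, right to left:
  4+C = 0 carry 1
  A+0+1 = B
  A+9 = 3 carry 1
  9+A+1 = 4 carry 1
  E+9+1 = 8 carry 1
  0+3+1 = 4
  F+6 = 5 carry 1
  0+6+1 = 7
  7+B = 2 carry 1
  0+3+1 = 4

0x42754843B0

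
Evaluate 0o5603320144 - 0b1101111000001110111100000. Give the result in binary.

0b101100010100011000001010000100

0o5603320144 = 0b101110000011011010000001100100 in binary.
Subtract column by column in base 2:
  0-0 → 0
  0-0 → 0
  1-0 → 1
  0-0 → 0
  0-0 → 0
  1-1 → 0
  1-1 → 0
  0-1 → 1 (borrow)
  0-1-1 → 0 (borrow)
  0-0-1 → 1 (borrow)
  0-1-1 → 0 (borrow)
  0-1-1 → 0 (borrow)
  0-1-1 → 0 (borrow)
  1-0-1 → 0
  0-0 → 0
  1-0 → 1
  1-0 → 1
  0-0 → 0
  1-1 → 0
  1-1 → 0
  0-1 → 1 (borrow)
  0-1-1 → 0 (borrow)
  0-0-1 → 1 (borrow)
  0-1-1 → 0 (borrow)
  0-1-1 → 0 (borrow)
  1-0-1 → 0
  1-0 → 1
  1-0 → 1
  0-0 → 0
  1-0 → 1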